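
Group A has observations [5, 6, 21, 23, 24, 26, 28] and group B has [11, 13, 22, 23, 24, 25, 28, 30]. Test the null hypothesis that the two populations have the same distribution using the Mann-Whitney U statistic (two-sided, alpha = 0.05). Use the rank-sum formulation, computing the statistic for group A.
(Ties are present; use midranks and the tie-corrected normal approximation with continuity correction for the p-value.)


Step 1: Combine and sort all 15 observations; assign midranks.
sorted (value, group): (5,X), (6,X), (11,Y), (13,Y), (21,X), (22,Y), (23,X), (23,Y), (24,X), (24,Y), (25,Y), (26,X), (28,X), (28,Y), (30,Y)
ranks: 5->1, 6->2, 11->3, 13->4, 21->5, 22->6, 23->7.5, 23->7.5, 24->9.5, 24->9.5, 25->11, 26->12, 28->13.5, 28->13.5, 30->15
Step 2: Rank sum for X: R1 = 1 + 2 + 5 + 7.5 + 9.5 + 12 + 13.5 = 50.5.
Step 3: U_X = R1 - n1(n1+1)/2 = 50.5 - 7*8/2 = 50.5 - 28 = 22.5.
       U_Y = n1*n2 - U_X = 56 - 22.5 = 33.5.
Step 4: Ties are present, so use the tie-corrected normal approximation (with continuity correction) for the p-value.
Step 5: p-value = 0.561784; compare to alpha = 0.05. fail to reject H0.

U_X = 22.5, p = 0.561784, fail to reject H0 at alpha = 0.05.


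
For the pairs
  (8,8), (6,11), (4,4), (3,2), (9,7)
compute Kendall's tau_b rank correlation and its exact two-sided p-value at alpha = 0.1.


Step 1: Enumerate the 10 unordered pairs (i,j) with i<j and classify each by sign(x_j-x_i) * sign(y_j-y_i).
  (1,2):dx=-2,dy=+3->D; (1,3):dx=-4,dy=-4->C; (1,4):dx=-5,dy=-6->C; (1,5):dx=+1,dy=-1->D
  (2,3):dx=-2,dy=-7->C; (2,4):dx=-3,dy=-9->C; (2,5):dx=+3,dy=-4->D; (3,4):dx=-1,dy=-2->C
  (3,5):dx=+5,dy=+3->C; (4,5):dx=+6,dy=+5->C
Step 2: C = 7, D = 3, total pairs = 10.
Step 3: tau = (C - D)/(n(n-1)/2) = (7 - 3)/10 = 0.400000.
Step 4: Exact two-sided p-value (enumerate n! = 120 permutations of y under H0): p = 0.483333.
Step 5: alpha = 0.1. fail to reject H0.

tau_b = 0.4000 (C=7, D=3), p = 0.483333, fail to reject H0.


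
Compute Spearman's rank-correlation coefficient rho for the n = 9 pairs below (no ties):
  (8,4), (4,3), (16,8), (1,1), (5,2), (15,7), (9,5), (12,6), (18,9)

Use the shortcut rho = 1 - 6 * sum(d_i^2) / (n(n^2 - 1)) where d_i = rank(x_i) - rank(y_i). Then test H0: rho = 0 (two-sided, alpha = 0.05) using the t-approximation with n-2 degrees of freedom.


Step 1: Rank x and y separately (midranks; no ties here).
rank(x): 8->4, 4->2, 16->8, 1->1, 5->3, 15->7, 9->5, 12->6, 18->9
rank(y): 4->4, 3->3, 8->8, 1->1, 2->2, 7->7, 5->5, 6->6, 9->9
Step 2: d_i = R_x(i) - R_y(i); compute d_i^2.
  (4-4)^2=0, (2-3)^2=1, (8-8)^2=0, (1-1)^2=0, (3-2)^2=1, (7-7)^2=0, (5-5)^2=0, (6-6)^2=0, (9-9)^2=0
sum(d^2) = 2.
Step 3: rho = 1 - 6*2 / (9*(9^2 - 1)) = 1 - 12/720 = 0.983333.
Step 4: Under H0, t = rho * sqrt((n-2)/(1-rho^2)) = 14.3096 ~ t(7).
Step 5: Two-sided p-value from the t-distribution with 7 df = 0.000002.
Step 6: alpha = 0.05. reject H0.

rho = 0.9833, p = 0.000002, reject H0 at alpha = 0.05.


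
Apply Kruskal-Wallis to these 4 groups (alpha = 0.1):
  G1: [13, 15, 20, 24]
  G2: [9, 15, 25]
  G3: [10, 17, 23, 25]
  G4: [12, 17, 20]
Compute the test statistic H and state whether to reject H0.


Step 1: Combine all N = 14 observations and assign midranks.
sorted (value, group, rank): (9,G2,1), (10,G3,2), (12,G4,3), (13,G1,4), (15,G1,5.5), (15,G2,5.5), (17,G3,7.5), (17,G4,7.5), (20,G1,9.5), (20,G4,9.5), (23,G3,11), (24,G1,12), (25,G2,13.5), (25,G3,13.5)
Step 2: Sum ranks within each group.
R_1 = 31 (n_1 = 4)
R_2 = 20 (n_2 = 3)
R_3 = 34 (n_3 = 4)
R_4 = 20 (n_4 = 3)
Step 3: H = 12/(N(N+1)) * sum(R_i^2/n_i) - 3(N+1)
     = 12/(14*15) * (31^2/4 + 20^2/3 + 34^2/4 + 20^2/3) - 3*15
     = 0.057143 * 795.917 - 45
     = 0.480952.
Step 4: Ties present; correction factor C = 1 - 24/(14^3 - 14) = 0.991209. Corrected H = 0.480952 / 0.991209 = 0.485218.
Step 5: Under H0, H ~ chi^2(3); p-value = 0.922127.
Step 6: alpha = 0.1. fail to reject H0.

H = 0.4852, df = 3, p = 0.922127, fail to reject H0.


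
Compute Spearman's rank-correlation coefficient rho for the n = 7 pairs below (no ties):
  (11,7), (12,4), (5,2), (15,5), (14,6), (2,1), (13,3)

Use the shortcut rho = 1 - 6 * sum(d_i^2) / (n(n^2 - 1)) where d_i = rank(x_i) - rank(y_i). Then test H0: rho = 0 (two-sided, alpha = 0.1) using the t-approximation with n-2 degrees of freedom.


Step 1: Rank x and y separately (midranks; no ties here).
rank(x): 11->3, 12->4, 5->2, 15->7, 14->6, 2->1, 13->5
rank(y): 7->7, 4->4, 2->2, 5->5, 6->6, 1->1, 3->3
Step 2: d_i = R_x(i) - R_y(i); compute d_i^2.
  (3-7)^2=16, (4-4)^2=0, (2-2)^2=0, (7-5)^2=4, (6-6)^2=0, (1-1)^2=0, (5-3)^2=4
sum(d^2) = 24.
Step 3: rho = 1 - 6*24 / (7*(7^2 - 1)) = 1 - 144/336 = 0.571429.
Step 4: Under H0, t = rho * sqrt((n-2)/(1-rho^2)) = 1.5570 ~ t(5).
Step 5: Two-sided p-value from the t-distribution with 5 df = 0.180202.
Step 6: alpha = 0.1. fail to reject H0.

rho = 0.5714, p = 0.180202, fail to reject H0 at alpha = 0.1.


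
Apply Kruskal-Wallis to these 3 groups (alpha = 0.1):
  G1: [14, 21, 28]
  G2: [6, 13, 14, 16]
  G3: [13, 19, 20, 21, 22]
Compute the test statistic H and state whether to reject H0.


Step 1: Combine all N = 12 observations and assign midranks.
sorted (value, group, rank): (6,G2,1), (13,G2,2.5), (13,G3,2.5), (14,G1,4.5), (14,G2,4.5), (16,G2,6), (19,G3,7), (20,G3,8), (21,G1,9.5), (21,G3,9.5), (22,G3,11), (28,G1,12)
Step 2: Sum ranks within each group.
R_1 = 26 (n_1 = 3)
R_2 = 14 (n_2 = 4)
R_3 = 38 (n_3 = 5)
Step 3: H = 12/(N(N+1)) * sum(R_i^2/n_i) - 3(N+1)
     = 12/(12*13) * (26^2/3 + 14^2/4 + 38^2/5) - 3*13
     = 0.076923 * 563.133 - 39
     = 4.317949.
Step 4: Ties present; correction factor C = 1 - 18/(12^3 - 12) = 0.989510. Corrected H = 4.317949 / 0.989510 = 4.363722.
Step 5: Under H0, H ~ chi^2(2); p-value = 0.112831.
Step 6: alpha = 0.1. fail to reject H0.

H = 4.3637, df = 2, p = 0.112831, fail to reject H0.


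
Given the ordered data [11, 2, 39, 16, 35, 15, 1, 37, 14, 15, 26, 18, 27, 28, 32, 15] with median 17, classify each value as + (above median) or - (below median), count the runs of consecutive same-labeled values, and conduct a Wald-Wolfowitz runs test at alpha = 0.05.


Step 1: Compute median = 17; label A = above, B = below.
Labels in order: BBABABBABBAAAAAB  (n_A = 8, n_B = 8)
Step 2: Count runs R = 9.
Step 3: Under H0 (random ordering), E[R] = 2*n_A*n_B/(n_A+n_B) + 1 = 2*8*8/16 + 1 = 9.0000.
        Var[R] = 2*n_A*n_B*(2*n_A*n_B - n_A - n_B) / ((n_A+n_B)^2 * (n_A+n_B-1)) = 14336/3840 = 3.7333.
        SD[R] = 1.9322.
Step 4: R = E[R], so z = 0 with no continuity correction.
Step 5: Two-sided p-value via normal approximation = 2*(1 - Phi(|z|)) = 1.000000.
Step 6: alpha = 0.05. fail to reject H0.

R = 9, z = 0.0000, p = 1.000000, fail to reject H0.


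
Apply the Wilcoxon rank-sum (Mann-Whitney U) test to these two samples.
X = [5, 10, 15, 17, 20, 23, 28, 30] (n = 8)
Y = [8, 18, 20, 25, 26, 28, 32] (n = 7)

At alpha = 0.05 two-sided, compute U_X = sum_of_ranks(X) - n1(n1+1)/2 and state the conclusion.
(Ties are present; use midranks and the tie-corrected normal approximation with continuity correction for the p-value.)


Step 1: Combine and sort all 15 observations; assign midranks.
sorted (value, group): (5,X), (8,Y), (10,X), (15,X), (17,X), (18,Y), (20,X), (20,Y), (23,X), (25,Y), (26,Y), (28,X), (28,Y), (30,X), (32,Y)
ranks: 5->1, 8->2, 10->3, 15->4, 17->5, 18->6, 20->7.5, 20->7.5, 23->9, 25->10, 26->11, 28->12.5, 28->12.5, 30->14, 32->15
Step 2: Rank sum for X: R1 = 1 + 3 + 4 + 5 + 7.5 + 9 + 12.5 + 14 = 56.
Step 3: U_X = R1 - n1(n1+1)/2 = 56 - 8*9/2 = 56 - 36 = 20.
       U_Y = n1*n2 - U_X = 56 - 20 = 36.
Step 4: Ties are present, so use the tie-corrected normal approximation (with continuity correction) for the p-value.
Step 5: p-value = 0.384568; compare to alpha = 0.05. fail to reject H0.

U_X = 20, p = 0.384568, fail to reject H0 at alpha = 0.05.


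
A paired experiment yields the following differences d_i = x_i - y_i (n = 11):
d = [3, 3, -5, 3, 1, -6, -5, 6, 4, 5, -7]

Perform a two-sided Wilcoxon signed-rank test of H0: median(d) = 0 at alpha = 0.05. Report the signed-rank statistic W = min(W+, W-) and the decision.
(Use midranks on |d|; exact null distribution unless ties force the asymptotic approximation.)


Step 1: Drop any zero differences (none here) and take |d_i|.
|d| = [3, 3, 5, 3, 1, 6, 5, 6, 4, 5, 7]
Step 2: Midrank |d_i| (ties get averaged ranks).
ranks: |3|->3, |3|->3, |5|->7, |3|->3, |1|->1, |6|->9.5, |5|->7, |6|->9.5, |4|->5, |5|->7, |7|->11
Step 3: Attach original signs; sum ranks with positive sign and with negative sign.
W+ = 3 + 3 + 3 + 1 + 9.5 + 5 + 7 = 31.5
W- = 7 + 9.5 + 7 + 11 = 34.5
(Check: W+ + W- = 66 should equal n(n+1)/2 = 66.)
Step 4: Test statistic W = min(W+, W-) = 31.5.
Step 5: Ties in |d|, so use the tie-corrected normal approximation.
        E[W] = n(n+1)/4 = 11*12/4 = 33.
        Tie groups: |d|=3 (t=3), |d|=5 (t=3), |d|=6 (t=2); sum(t^3 - t) = 54.
        Var[W] = n(n+1)(2n+1)/24 - sum(t^3-t)/48 = 3036/24 - 54/48 = 125.375.
        z = (W - E[W]) / sqrt(Var[W]) = (31.5 - 33) / 11.1971 = -0.1340.
        Two-sided p = 2*Phi(z) = 0.893432.
Step 6: alpha = 0.05. fail to reject H0.

W+ = 31.5, W- = 34.5, W = min = 31.5, p = 0.893432, fail to reject H0.


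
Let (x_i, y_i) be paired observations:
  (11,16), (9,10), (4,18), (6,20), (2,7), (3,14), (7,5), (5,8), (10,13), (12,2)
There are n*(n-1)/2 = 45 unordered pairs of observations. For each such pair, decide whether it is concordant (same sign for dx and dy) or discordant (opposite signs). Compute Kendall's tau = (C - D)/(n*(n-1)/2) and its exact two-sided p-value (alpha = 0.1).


Step 1: Enumerate the 45 unordered pairs (i,j) with i<j and classify each by sign(x_j-x_i) * sign(y_j-y_i).
  (1,2):dx=-2,dy=-6->C; (1,3):dx=-7,dy=+2->D; (1,4):dx=-5,dy=+4->D; (1,5):dx=-9,dy=-9->C
  (1,6):dx=-8,dy=-2->C; (1,7):dx=-4,dy=-11->C; (1,8):dx=-6,dy=-8->C; (1,9):dx=-1,dy=-3->C
  (1,10):dx=+1,dy=-14->D; (2,3):dx=-5,dy=+8->D; (2,4):dx=-3,dy=+10->D; (2,5):dx=-7,dy=-3->C
  (2,6):dx=-6,dy=+4->D; (2,7):dx=-2,dy=-5->C; (2,8):dx=-4,dy=-2->C; (2,9):dx=+1,dy=+3->C
  (2,10):dx=+3,dy=-8->D; (3,4):dx=+2,dy=+2->C; (3,5):dx=-2,dy=-11->C; (3,6):dx=-1,dy=-4->C
  (3,7):dx=+3,dy=-13->D; (3,8):dx=+1,dy=-10->D; (3,9):dx=+6,dy=-5->D; (3,10):dx=+8,dy=-16->D
  (4,5):dx=-4,dy=-13->C; (4,6):dx=-3,dy=-6->C; (4,7):dx=+1,dy=-15->D; (4,8):dx=-1,dy=-12->C
  (4,9):dx=+4,dy=-7->D; (4,10):dx=+6,dy=-18->D; (5,6):dx=+1,dy=+7->C; (5,7):dx=+5,dy=-2->D
  (5,8):dx=+3,dy=+1->C; (5,9):dx=+8,dy=+6->C; (5,10):dx=+10,dy=-5->D; (6,7):dx=+4,dy=-9->D
  (6,8):dx=+2,dy=-6->D; (6,9):dx=+7,dy=-1->D; (6,10):dx=+9,dy=-12->D; (7,8):dx=-2,dy=+3->D
  (7,9):dx=+3,dy=+8->C; (7,10):dx=+5,dy=-3->D; (8,9):dx=+5,dy=+5->C; (8,10):dx=+7,dy=-6->D
  (9,10):dx=+2,dy=-11->D
Step 2: C = 21, D = 24, total pairs = 45.
Step 3: tau = (C - D)/(n(n-1)/2) = (21 - 24)/45 = -0.066667.
Step 4: Exact two-sided p-value (enumerate n! = 3628800 permutations of y under H0): p = 0.861801.
Step 5: alpha = 0.1. fail to reject H0.

tau_b = -0.0667 (C=21, D=24), p = 0.861801, fail to reject H0.


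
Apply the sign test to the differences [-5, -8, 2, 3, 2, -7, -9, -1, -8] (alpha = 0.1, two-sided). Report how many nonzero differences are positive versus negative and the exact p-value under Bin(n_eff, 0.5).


Step 1: Discard zero differences. Original n = 9; n_eff = number of nonzero differences = 9.
Nonzero differences (with sign): -5, -8, +2, +3, +2, -7, -9, -1, -8
Step 2: Count signs: positive = 3, negative = 6.
Step 3: Under H0: P(positive) = 0.5, so the number of positives S ~ Bin(9, 0.5).
Step 4: Two-sided exact p-value = sum of Bin(9,0.5) probabilities at or below the observed probability = 0.507812.
Step 5: alpha = 0.1. fail to reject H0.

n_eff = 9, pos = 3, neg = 6, p = 0.507812, fail to reject H0.


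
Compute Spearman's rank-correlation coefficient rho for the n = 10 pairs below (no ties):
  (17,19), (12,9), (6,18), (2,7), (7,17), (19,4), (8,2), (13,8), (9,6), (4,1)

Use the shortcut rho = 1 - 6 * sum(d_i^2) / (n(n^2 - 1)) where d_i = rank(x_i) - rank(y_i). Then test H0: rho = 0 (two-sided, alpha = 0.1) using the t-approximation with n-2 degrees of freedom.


Step 1: Rank x and y separately (midranks; no ties here).
rank(x): 17->9, 12->7, 6->3, 2->1, 7->4, 19->10, 8->5, 13->8, 9->6, 4->2
rank(y): 19->10, 9->7, 18->9, 7->5, 17->8, 4->3, 2->2, 8->6, 6->4, 1->1
Step 2: d_i = R_x(i) - R_y(i); compute d_i^2.
  (9-10)^2=1, (7-7)^2=0, (3-9)^2=36, (1-5)^2=16, (4-8)^2=16, (10-3)^2=49, (5-2)^2=9, (8-6)^2=4, (6-4)^2=4, (2-1)^2=1
sum(d^2) = 136.
Step 3: rho = 1 - 6*136 / (10*(10^2 - 1)) = 1 - 816/990 = 0.175758.
Step 4: Under H0, t = rho * sqrt((n-2)/(1-rho^2)) = 0.5050 ~ t(8).
Step 5: Two-sided p-value from the t-distribution with 8 df = 0.627188.
Step 6: alpha = 0.1. fail to reject H0.

rho = 0.1758, p = 0.627188, fail to reject H0 at alpha = 0.1.


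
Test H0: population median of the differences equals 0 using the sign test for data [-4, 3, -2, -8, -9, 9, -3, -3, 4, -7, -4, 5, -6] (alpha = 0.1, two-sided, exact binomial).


Step 1: Discard zero differences. Original n = 13; n_eff = number of nonzero differences = 13.
Nonzero differences (with sign): -4, +3, -2, -8, -9, +9, -3, -3, +4, -7, -4, +5, -6
Step 2: Count signs: positive = 4, negative = 9.
Step 3: Under H0: P(positive) = 0.5, so the number of positives S ~ Bin(13, 0.5).
Step 4: Two-sided exact p-value = sum of Bin(13,0.5) probabilities at or below the observed probability = 0.266846.
Step 5: alpha = 0.1. fail to reject H0.

n_eff = 13, pos = 4, neg = 9, p = 0.266846, fail to reject H0.


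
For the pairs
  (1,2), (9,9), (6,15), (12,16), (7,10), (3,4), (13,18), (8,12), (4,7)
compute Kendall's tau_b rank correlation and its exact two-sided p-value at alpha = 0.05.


Step 1: Enumerate the 36 unordered pairs (i,j) with i<j and classify each by sign(x_j-x_i) * sign(y_j-y_i).
  (1,2):dx=+8,dy=+7->C; (1,3):dx=+5,dy=+13->C; (1,4):dx=+11,dy=+14->C; (1,5):dx=+6,dy=+8->C
  (1,6):dx=+2,dy=+2->C; (1,7):dx=+12,dy=+16->C; (1,8):dx=+7,dy=+10->C; (1,9):dx=+3,dy=+5->C
  (2,3):dx=-3,dy=+6->D; (2,4):dx=+3,dy=+7->C; (2,5):dx=-2,dy=+1->D; (2,6):dx=-6,dy=-5->C
  (2,7):dx=+4,dy=+9->C; (2,8):dx=-1,dy=+3->D; (2,9):dx=-5,dy=-2->C; (3,4):dx=+6,dy=+1->C
  (3,5):dx=+1,dy=-5->D; (3,6):dx=-3,dy=-11->C; (3,7):dx=+7,dy=+3->C; (3,8):dx=+2,dy=-3->D
  (3,9):dx=-2,dy=-8->C; (4,5):dx=-5,dy=-6->C; (4,6):dx=-9,dy=-12->C; (4,7):dx=+1,dy=+2->C
  (4,8):dx=-4,dy=-4->C; (4,9):dx=-8,dy=-9->C; (5,6):dx=-4,dy=-6->C; (5,7):dx=+6,dy=+8->C
  (5,8):dx=+1,dy=+2->C; (5,9):dx=-3,dy=-3->C; (6,7):dx=+10,dy=+14->C; (6,8):dx=+5,dy=+8->C
  (6,9):dx=+1,dy=+3->C; (7,8):dx=-5,dy=-6->C; (7,9):dx=-9,dy=-11->C; (8,9):dx=-4,dy=-5->C
Step 2: C = 31, D = 5, total pairs = 36.
Step 3: tau = (C - D)/(n(n-1)/2) = (31 - 5)/36 = 0.722222.
Step 4: Exact two-sided p-value (enumerate n! = 362880 permutations of y under H0): p = 0.005886.
Step 5: alpha = 0.05. reject H0.

tau_b = 0.7222 (C=31, D=5), p = 0.005886, reject H0.


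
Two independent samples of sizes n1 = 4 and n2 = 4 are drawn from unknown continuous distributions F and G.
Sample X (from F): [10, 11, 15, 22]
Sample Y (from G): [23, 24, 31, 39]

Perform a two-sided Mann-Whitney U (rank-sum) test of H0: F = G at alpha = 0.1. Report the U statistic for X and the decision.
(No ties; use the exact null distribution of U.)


Step 1: Combine and sort all 8 observations; assign midranks.
sorted (value, group): (10,X), (11,X), (15,X), (22,X), (23,Y), (24,Y), (31,Y), (39,Y)
ranks: 10->1, 11->2, 15->3, 22->4, 23->5, 24->6, 31->7, 39->8
Step 2: Rank sum for X: R1 = 1 + 2 + 3 + 4 = 10.
Step 3: U_X = R1 - n1(n1+1)/2 = 10 - 4*5/2 = 10 - 10 = 0.
       U_Y = n1*n2 - U_X = 16 - 0 = 16.
Step 4: No ties, so the exact null distribution of U (based on enumerating the C(8,4) = 70 equally likely rank assignments) gives the two-sided p-value.
Step 5: p-value = 0.028571; compare to alpha = 0.1. reject H0.

U_X = 0, p = 0.028571, reject H0 at alpha = 0.1.


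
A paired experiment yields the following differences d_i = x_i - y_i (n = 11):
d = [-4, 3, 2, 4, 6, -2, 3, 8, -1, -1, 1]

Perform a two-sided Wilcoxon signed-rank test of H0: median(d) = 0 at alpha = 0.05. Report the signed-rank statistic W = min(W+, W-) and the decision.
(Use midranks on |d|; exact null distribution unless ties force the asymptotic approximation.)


Step 1: Drop any zero differences (none here) and take |d_i|.
|d| = [4, 3, 2, 4, 6, 2, 3, 8, 1, 1, 1]
Step 2: Midrank |d_i| (ties get averaged ranks).
ranks: |4|->8.5, |3|->6.5, |2|->4.5, |4|->8.5, |6|->10, |2|->4.5, |3|->6.5, |8|->11, |1|->2, |1|->2, |1|->2
Step 3: Attach original signs; sum ranks with positive sign and with negative sign.
W+ = 6.5 + 4.5 + 8.5 + 10 + 6.5 + 11 + 2 = 49
W- = 8.5 + 4.5 + 2 + 2 = 17
(Check: W+ + W- = 66 should equal n(n+1)/2 = 66.)
Step 4: Test statistic W = min(W+, W-) = 17.
Step 5: Ties in |d|, so use the tie-corrected normal approximation.
        E[W] = n(n+1)/4 = 11*12/4 = 33.
        Tie groups: |d|=1 (t=3), |d|=2 (t=2), |d|=3 (t=2), |d|=4 (t=2); sum(t^3 - t) = 42.
        Var[W] = n(n+1)(2n+1)/24 - sum(t^3-t)/48 = 3036/24 - 42/48 = 125.625.
        z = (W - E[W]) / sqrt(Var[W]) = (17 - 33) / 11.2083 = -1.4275.
        Two-sided p = 2*Phi(z) = 0.153430.
Step 6: alpha = 0.05. fail to reject H0.

W+ = 49, W- = 17, W = min = 17, p = 0.153430, fail to reject H0.


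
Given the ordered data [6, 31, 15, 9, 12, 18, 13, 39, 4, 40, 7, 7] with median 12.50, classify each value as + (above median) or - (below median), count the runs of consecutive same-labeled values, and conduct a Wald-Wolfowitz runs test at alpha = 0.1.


Step 1: Compute median = 12.50; label A = above, B = below.
Labels in order: BAABBAAABABB  (n_A = 6, n_B = 6)
Step 2: Count runs R = 7.
Step 3: Under H0 (random ordering), E[R] = 2*n_A*n_B/(n_A+n_B) + 1 = 2*6*6/12 + 1 = 7.0000.
        Var[R] = 2*n_A*n_B*(2*n_A*n_B - n_A - n_B) / ((n_A+n_B)^2 * (n_A+n_B-1)) = 4320/1584 = 2.7273.
        SD[R] = 1.6514.
Step 4: R = E[R], so z = 0 with no continuity correction.
Step 5: Two-sided p-value via normal approximation = 2*(1 - Phi(|z|)) = 1.000000.
Step 6: alpha = 0.1. fail to reject H0.

R = 7, z = 0.0000, p = 1.000000, fail to reject H0.


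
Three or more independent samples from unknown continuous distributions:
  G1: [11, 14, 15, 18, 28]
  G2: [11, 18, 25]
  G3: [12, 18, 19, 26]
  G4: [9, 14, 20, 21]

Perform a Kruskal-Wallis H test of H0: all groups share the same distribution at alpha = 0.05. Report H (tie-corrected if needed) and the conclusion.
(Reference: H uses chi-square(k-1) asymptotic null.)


Step 1: Combine all N = 16 observations and assign midranks.
sorted (value, group, rank): (9,G4,1), (11,G1,2.5), (11,G2,2.5), (12,G3,4), (14,G1,5.5), (14,G4,5.5), (15,G1,7), (18,G1,9), (18,G2,9), (18,G3,9), (19,G3,11), (20,G4,12), (21,G4,13), (25,G2,14), (26,G3,15), (28,G1,16)
Step 2: Sum ranks within each group.
R_1 = 40 (n_1 = 5)
R_2 = 25.5 (n_2 = 3)
R_3 = 39 (n_3 = 4)
R_4 = 31.5 (n_4 = 4)
Step 3: H = 12/(N(N+1)) * sum(R_i^2/n_i) - 3(N+1)
     = 12/(16*17) * (40^2/5 + 25.5^2/3 + 39^2/4 + 31.5^2/4) - 3*17
     = 0.044118 * 1165.06 - 51
     = 0.399816.
Step 4: Ties present; correction factor C = 1 - 36/(16^3 - 16) = 0.991176. Corrected H = 0.399816 / 0.991176 = 0.403375.
Step 5: Under H0, H ~ chi^2(3); p-value = 0.939544.
Step 6: alpha = 0.05. fail to reject H0.

H = 0.4034, df = 3, p = 0.939544, fail to reject H0.


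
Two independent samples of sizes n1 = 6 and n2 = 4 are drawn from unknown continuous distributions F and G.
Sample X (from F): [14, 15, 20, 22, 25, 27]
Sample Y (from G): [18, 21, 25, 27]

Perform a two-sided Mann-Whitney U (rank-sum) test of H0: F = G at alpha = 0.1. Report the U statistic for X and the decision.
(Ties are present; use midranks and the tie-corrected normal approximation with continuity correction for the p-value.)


Step 1: Combine and sort all 10 observations; assign midranks.
sorted (value, group): (14,X), (15,X), (18,Y), (20,X), (21,Y), (22,X), (25,X), (25,Y), (27,X), (27,Y)
ranks: 14->1, 15->2, 18->3, 20->4, 21->5, 22->6, 25->7.5, 25->7.5, 27->9.5, 27->9.5
Step 2: Rank sum for X: R1 = 1 + 2 + 4 + 6 + 7.5 + 9.5 = 30.
Step 3: U_X = R1 - n1(n1+1)/2 = 30 - 6*7/2 = 30 - 21 = 9.
       U_Y = n1*n2 - U_X = 24 - 9 = 15.
Step 4: Ties are present, so use the tie-corrected normal approximation (with continuity correction) for the p-value.
Step 5: p-value = 0.591778; compare to alpha = 0.1. fail to reject H0.

U_X = 9, p = 0.591778, fail to reject H0 at alpha = 0.1.


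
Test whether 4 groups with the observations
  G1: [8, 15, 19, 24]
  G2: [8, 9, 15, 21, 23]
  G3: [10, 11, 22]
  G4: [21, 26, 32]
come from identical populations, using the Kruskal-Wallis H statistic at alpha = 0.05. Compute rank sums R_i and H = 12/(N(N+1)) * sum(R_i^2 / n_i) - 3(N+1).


Step 1: Combine all N = 15 observations and assign midranks.
sorted (value, group, rank): (8,G1,1.5), (8,G2,1.5), (9,G2,3), (10,G3,4), (11,G3,5), (15,G1,6.5), (15,G2,6.5), (19,G1,8), (21,G2,9.5), (21,G4,9.5), (22,G3,11), (23,G2,12), (24,G1,13), (26,G4,14), (32,G4,15)
Step 2: Sum ranks within each group.
R_1 = 29 (n_1 = 4)
R_2 = 32.5 (n_2 = 5)
R_3 = 20 (n_3 = 3)
R_4 = 38.5 (n_4 = 3)
Step 3: H = 12/(N(N+1)) * sum(R_i^2/n_i) - 3(N+1)
     = 12/(15*16) * (29^2/4 + 32.5^2/5 + 20^2/3 + 38.5^2/3) - 3*16
     = 0.050000 * 1048.92 - 48
     = 4.445833.
Step 4: Ties present; correction factor C = 1 - 18/(15^3 - 15) = 0.994643. Corrected H = 4.445833 / 0.994643 = 4.469779.
Step 5: Under H0, H ~ chi^2(3); p-value = 0.215002.
Step 6: alpha = 0.05. fail to reject H0.

H = 4.4698, df = 3, p = 0.215002, fail to reject H0.


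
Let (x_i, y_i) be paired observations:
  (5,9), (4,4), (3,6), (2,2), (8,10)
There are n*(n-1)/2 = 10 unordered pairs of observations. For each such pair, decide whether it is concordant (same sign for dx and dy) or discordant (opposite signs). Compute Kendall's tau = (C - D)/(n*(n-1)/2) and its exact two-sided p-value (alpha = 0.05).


Step 1: Enumerate the 10 unordered pairs (i,j) with i<j and classify each by sign(x_j-x_i) * sign(y_j-y_i).
  (1,2):dx=-1,dy=-5->C; (1,3):dx=-2,dy=-3->C; (1,4):dx=-3,dy=-7->C; (1,5):dx=+3,dy=+1->C
  (2,3):dx=-1,dy=+2->D; (2,4):dx=-2,dy=-2->C; (2,5):dx=+4,dy=+6->C; (3,4):dx=-1,dy=-4->C
  (3,5):dx=+5,dy=+4->C; (4,5):dx=+6,dy=+8->C
Step 2: C = 9, D = 1, total pairs = 10.
Step 3: tau = (C - D)/(n(n-1)/2) = (9 - 1)/10 = 0.800000.
Step 4: Exact two-sided p-value (enumerate n! = 120 permutations of y under H0): p = 0.083333.
Step 5: alpha = 0.05. fail to reject H0.

tau_b = 0.8000 (C=9, D=1), p = 0.083333, fail to reject H0.


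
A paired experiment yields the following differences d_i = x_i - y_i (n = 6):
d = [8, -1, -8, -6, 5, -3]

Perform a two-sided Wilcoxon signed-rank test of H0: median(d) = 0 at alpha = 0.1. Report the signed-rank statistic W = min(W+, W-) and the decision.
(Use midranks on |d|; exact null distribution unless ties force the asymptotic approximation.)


Step 1: Drop any zero differences (none here) and take |d_i|.
|d| = [8, 1, 8, 6, 5, 3]
Step 2: Midrank |d_i| (ties get averaged ranks).
ranks: |8|->5.5, |1|->1, |8|->5.5, |6|->4, |5|->3, |3|->2
Step 3: Attach original signs; sum ranks with positive sign and with negative sign.
W+ = 5.5 + 3 = 8.5
W- = 1 + 5.5 + 4 + 2 = 12.5
(Check: W+ + W- = 21 should equal n(n+1)/2 = 21.)
Step 4: Test statistic W = min(W+, W-) = 8.5.
Step 5: Ties in |d|, so use the tie-corrected normal approximation.
        E[W] = n(n+1)/4 = 6*7/4 = 10.5.
        Tie groups: |d|=8 (t=2); sum(t^3 - t) = 6.
        Var[W] = n(n+1)(2n+1)/24 - sum(t^3-t)/48 = 546/24 - 6/48 = 22.625.
        z = (W - E[W]) / sqrt(Var[W]) = (8.5 - 10.5) / 4.7566 = -0.4205.
        Two-sided p = 2*Phi(z) = 0.674142.
Step 6: alpha = 0.1. fail to reject H0.

W+ = 8.5, W- = 12.5, W = min = 8.5, p = 0.674142, fail to reject H0.


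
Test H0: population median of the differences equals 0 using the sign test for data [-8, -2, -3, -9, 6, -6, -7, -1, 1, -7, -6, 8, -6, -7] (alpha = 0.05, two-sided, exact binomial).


Step 1: Discard zero differences. Original n = 14; n_eff = number of nonzero differences = 14.
Nonzero differences (with sign): -8, -2, -3, -9, +6, -6, -7, -1, +1, -7, -6, +8, -6, -7
Step 2: Count signs: positive = 3, negative = 11.
Step 3: Under H0: P(positive) = 0.5, so the number of positives S ~ Bin(14, 0.5).
Step 4: Two-sided exact p-value = sum of Bin(14,0.5) probabilities at or below the observed probability = 0.057373.
Step 5: alpha = 0.05. fail to reject H0.

n_eff = 14, pos = 3, neg = 11, p = 0.057373, fail to reject H0.


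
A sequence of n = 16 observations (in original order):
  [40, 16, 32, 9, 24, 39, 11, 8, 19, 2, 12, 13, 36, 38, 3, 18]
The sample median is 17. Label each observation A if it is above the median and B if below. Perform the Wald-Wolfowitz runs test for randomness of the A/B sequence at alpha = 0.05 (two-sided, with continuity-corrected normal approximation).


Step 1: Compute median = 17; label A = above, B = below.
Labels in order: ABABAABBABBBAABA  (n_A = 8, n_B = 8)
Step 2: Count runs R = 11.
Step 3: Under H0 (random ordering), E[R] = 2*n_A*n_B/(n_A+n_B) + 1 = 2*8*8/16 + 1 = 9.0000.
        Var[R] = 2*n_A*n_B*(2*n_A*n_B - n_A - n_B) / ((n_A+n_B)^2 * (n_A+n_B-1)) = 14336/3840 = 3.7333.
        SD[R] = 1.9322.
Step 4: Continuity-corrected z = (R - 0.5 - E[R]) / SD[R] = (11 - 0.5 - 9.0000) / 1.9322 = 0.7763.
Step 5: Two-sided p-value via normal approximation = 2*(1 - Phi(|z|)) = 0.437558.
Step 6: alpha = 0.05. fail to reject H0.

R = 11, z = 0.7763, p = 0.437558, fail to reject H0.


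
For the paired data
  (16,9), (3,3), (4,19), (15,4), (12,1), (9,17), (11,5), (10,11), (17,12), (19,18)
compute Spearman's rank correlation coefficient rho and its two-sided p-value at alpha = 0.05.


Step 1: Rank x and y separately (midranks; no ties here).
rank(x): 16->8, 3->1, 4->2, 15->7, 12->6, 9->3, 11->5, 10->4, 17->9, 19->10
rank(y): 9->5, 3->2, 19->10, 4->3, 1->1, 17->8, 5->4, 11->6, 12->7, 18->9
Step 2: d_i = R_x(i) - R_y(i); compute d_i^2.
  (8-5)^2=9, (1-2)^2=1, (2-10)^2=64, (7-3)^2=16, (6-1)^2=25, (3-8)^2=25, (5-4)^2=1, (4-6)^2=4, (9-7)^2=4, (10-9)^2=1
sum(d^2) = 150.
Step 3: rho = 1 - 6*150 / (10*(10^2 - 1)) = 1 - 900/990 = 0.090909.
Step 4: Under H0, t = rho * sqrt((n-2)/(1-rho^2)) = 0.2582 ~ t(8).
Step 5: Two-sided p-value from the t-distribution with 8 df = 0.802772.
Step 6: alpha = 0.05. fail to reject H0.

rho = 0.0909, p = 0.802772, fail to reject H0 at alpha = 0.05.


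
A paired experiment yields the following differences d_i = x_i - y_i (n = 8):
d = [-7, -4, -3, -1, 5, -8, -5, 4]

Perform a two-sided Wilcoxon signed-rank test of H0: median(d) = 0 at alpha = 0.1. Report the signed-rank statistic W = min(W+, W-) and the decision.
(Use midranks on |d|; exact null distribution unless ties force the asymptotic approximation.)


Step 1: Drop any zero differences (none here) and take |d_i|.
|d| = [7, 4, 3, 1, 5, 8, 5, 4]
Step 2: Midrank |d_i| (ties get averaged ranks).
ranks: |7|->7, |4|->3.5, |3|->2, |1|->1, |5|->5.5, |8|->8, |5|->5.5, |4|->3.5
Step 3: Attach original signs; sum ranks with positive sign and with negative sign.
W+ = 5.5 + 3.5 = 9
W- = 7 + 3.5 + 2 + 1 + 8 + 5.5 = 27
(Check: W+ + W- = 36 should equal n(n+1)/2 = 36.)
Step 4: Test statistic W = min(W+, W-) = 9.
Step 5: Ties in |d|, so use the tie-corrected normal approximation.
        E[W] = n(n+1)/4 = 8*9/4 = 18.
        Tie groups: |d|=4 (t=2), |d|=5 (t=2); sum(t^3 - t) = 12.
        Var[W] = n(n+1)(2n+1)/24 - sum(t^3-t)/48 = 1224/24 - 12/48 = 50.75.
        z = (W - E[W]) / sqrt(Var[W]) = (9 - 18) / 7.1239 = -1.2634.
        Two-sided p = 2*Phi(z) = 0.206463.
Step 6: alpha = 0.1. fail to reject H0.

W+ = 9, W- = 27, W = min = 9, p = 0.206463, fail to reject H0.


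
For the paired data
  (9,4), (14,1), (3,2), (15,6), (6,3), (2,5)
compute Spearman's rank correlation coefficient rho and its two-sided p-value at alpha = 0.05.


Step 1: Rank x and y separately (midranks; no ties here).
rank(x): 9->4, 14->5, 3->2, 15->6, 6->3, 2->1
rank(y): 4->4, 1->1, 2->2, 6->6, 3->3, 5->5
Step 2: d_i = R_x(i) - R_y(i); compute d_i^2.
  (4-4)^2=0, (5-1)^2=16, (2-2)^2=0, (6-6)^2=0, (3-3)^2=0, (1-5)^2=16
sum(d^2) = 32.
Step 3: rho = 1 - 6*32 / (6*(6^2 - 1)) = 1 - 192/210 = 0.085714.
Step 4: Under H0, t = rho * sqrt((n-2)/(1-rho^2)) = 0.1721 ~ t(4).
Step 5: Two-sided p-value from the t-distribution with 4 df = 0.871743.
Step 6: alpha = 0.05. fail to reject H0.

rho = 0.0857, p = 0.871743, fail to reject H0 at alpha = 0.05.


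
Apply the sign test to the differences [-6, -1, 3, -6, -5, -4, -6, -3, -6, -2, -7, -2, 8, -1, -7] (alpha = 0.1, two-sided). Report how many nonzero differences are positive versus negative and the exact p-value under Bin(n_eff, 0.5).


Step 1: Discard zero differences. Original n = 15; n_eff = number of nonzero differences = 15.
Nonzero differences (with sign): -6, -1, +3, -6, -5, -4, -6, -3, -6, -2, -7, -2, +8, -1, -7
Step 2: Count signs: positive = 2, negative = 13.
Step 3: Under H0: P(positive) = 0.5, so the number of positives S ~ Bin(15, 0.5).
Step 4: Two-sided exact p-value = sum of Bin(15,0.5) probabilities at or below the observed probability = 0.007385.
Step 5: alpha = 0.1. reject H0.

n_eff = 15, pos = 2, neg = 13, p = 0.007385, reject H0.


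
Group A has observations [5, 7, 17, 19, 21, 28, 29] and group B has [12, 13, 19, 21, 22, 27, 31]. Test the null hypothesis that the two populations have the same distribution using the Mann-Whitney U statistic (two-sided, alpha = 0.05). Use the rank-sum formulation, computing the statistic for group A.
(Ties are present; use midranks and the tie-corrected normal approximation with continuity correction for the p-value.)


Step 1: Combine and sort all 14 observations; assign midranks.
sorted (value, group): (5,X), (7,X), (12,Y), (13,Y), (17,X), (19,X), (19,Y), (21,X), (21,Y), (22,Y), (27,Y), (28,X), (29,X), (31,Y)
ranks: 5->1, 7->2, 12->3, 13->4, 17->5, 19->6.5, 19->6.5, 21->8.5, 21->8.5, 22->10, 27->11, 28->12, 29->13, 31->14
Step 2: Rank sum for X: R1 = 1 + 2 + 5 + 6.5 + 8.5 + 12 + 13 = 48.
Step 3: U_X = R1 - n1(n1+1)/2 = 48 - 7*8/2 = 48 - 28 = 20.
       U_Y = n1*n2 - U_X = 49 - 20 = 29.
Step 4: Ties are present, so use the tie-corrected normal approximation (with continuity correction) for the p-value.
Step 5: p-value = 0.608491; compare to alpha = 0.05. fail to reject H0.

U_X = 20, p = 0.608491, fail to reject H0 at alpha = 0.05.


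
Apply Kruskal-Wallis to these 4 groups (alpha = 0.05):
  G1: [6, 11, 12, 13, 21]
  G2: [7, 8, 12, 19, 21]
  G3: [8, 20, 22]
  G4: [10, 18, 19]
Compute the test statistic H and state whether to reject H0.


Step 1: Combine all N = 16 observations and assign midranks.
sorted (value, group, rank): (6,G1,1), (7,G2,2), (8,G2,3.5), (8,G3,3.5), (10,G4,5), (11,G1,6), (12,G1,7.5), (12,G2,7.5), (13,G1,9), (18,G4,10), (19,G2,11.5), (19,G4,11.5), (20,G3,13), (21,G1,14.5), (21,G2,14.5), (22,G3,16)
Step 2: Sum ranks within each group.
R_1 = 38 (n_1 = 5)
R_2 = 39 (n_2 = 5)
R_3 = 32.5 (n_3 = 3)
R_4 = 26.5 (n_4 = 3)
Step 3: H = 12/(N(N+1)) * sum(R_i^2/n_i) - 3(N+1)
     = 12/(16*17) * (38^2/5 + 39^2/5 + 32.5^2/3 + 26.5^2/3) - 3*17
     = 0.044118 * 1179.17 - 51
     = 1.022059.
Step 4: Ties present; correction factor C = 1 - 24/(16^3 - 16) = 0.994118. Corrected H = 1.022059 / 0.994118 = 1.028107.
Step 5: Under H0, H ~ chi^2(3); p-value = 0.794451.
Step 6: alpha = 0.05. fail to reject H0.

H = 1.0281, df = 3, p = 0.794451, fail to reject H0.


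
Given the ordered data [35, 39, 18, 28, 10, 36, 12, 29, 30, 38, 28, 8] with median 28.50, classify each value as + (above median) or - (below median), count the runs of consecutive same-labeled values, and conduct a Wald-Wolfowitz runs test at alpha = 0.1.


Step 1: Compute median = 28.50; label A = above, B = below.
Labels in order: AABBBABAAABB  (n_A = 6, n_B = 6)
Step 2: Count runs R = 6.
Step 3: Under H0 (random ordering), E[R] = 2*n_A*n_B/(n_A+n_B) + 1 = 2*6*6/12 + 1 = 7.0000.
        Var[R] = 2*n_A*n_B*(2*n_A*n_B - n_A - n_B) / ((n_A+n_B)^2 * (n_A+n_B-1)) = 4320/1584 = 2.7273.
        SD[R] = 1.6514.
Step 4: Continuity-corrected z = (R + 0.5 - E[R]) / SD[R] = (6 + 0.5 - 7.0000) / 1.6514 = -0.3028.
Step 5: Two-sided p-value via normal approximation = 2*(1 - Phi(|z|)) = 0.762069.
Step 6: alpha = 0.1. fail to reject H0.

R = 6, z = -0.3028, p = 0.762069, fail to reject H0.


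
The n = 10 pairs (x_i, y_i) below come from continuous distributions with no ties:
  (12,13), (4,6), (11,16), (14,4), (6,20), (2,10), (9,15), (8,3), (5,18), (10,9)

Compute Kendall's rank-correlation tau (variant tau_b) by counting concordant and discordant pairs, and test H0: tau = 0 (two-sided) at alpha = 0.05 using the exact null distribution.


Step 1: Enumerate the 45 unordered pairs (i,j) with i<j and classify each by sign(x_j-x_i) * sign(y_j-y_i).
  (1,2):dx=-8,dy=-7->C; (1,3):dx=-1,dy=+3->D; (1,4):dx=+2,dy=-9->D; (1,5):dx=-6,dy=+7->D
  (1,6):dx=-10,dy=-3->C; (1,7):dx=-3,dy=+2->D; (1,8):dx=-4,dy=-10->C; (1,9):dx=-7,dy=+5->D
  (1,10):dx=-2,dy=-4->C; (2,3):dx=+7,dy=+10->C; (2,4):dx=+10,dy=-2->D; (2,5):dx=+2,dy=+14->C
  (2,6):dx=-2,dy=+4->D; (2,7):dx=+5,dy=+9->C; (2,8):dx=+4,dy=-3->D; (2,9):dx=+1,dy=+12->C
  (2,10):dx=+6,dy=+3->C; (3,4):dx=+3,dy=-12->D; (3,5):dx=-5,dy=+4->D; (3,6):dx=-9,dy=-6->C
  (3,7):dx=-2,dy=-1->C; (3,8):dx=-3,dy=-13->C; (3,9):dx=-6,dy=+2->D; (3,10):dx=-1,dy=-7->C
  (4,5):dx=-8,dy=+16->D; (4,6):dx=-12,dy=+6->D; (4,7):dx=-5,dy=+11->D; (4,8):dx=-6,dy=-1->C
  (4,9):dx=-9,dy=+14->D; (4,10):dx=-4,dy=+5->D; (5,6):dx=-4,dy=-10->C; (5,7):dx=+3,dy=-5->D
  (5,8):dx=+2,dy=-17->D; (5,9):dx=-1,dy=-2->C; (5,10):dx=+4,dy=-11->D; (6,7):dx=+7,dy=+5->C
  (6,8):dx=+6,dy=-7->D; (6,9):dx=+3,dy=+8->C; (6,10):dx=+8,dy=-1->D; (7,8):dx=-1,dy=-12->C
  (7,9):dx=-4,dy=+3->D; (7,10):dx=+1,dy=-6->D; (8,9):dx=-3,dy=+15->D; (8,10):dx=+2,dy=+6->C
  (9,10):dx=+5,dy=-9->D
Step 2: C = 20, D = 25, total pairs = 45.
Step 3: tau = (C - D)/(n(n-1)/2) = (20 - 25)/45 = -0.111111.
Step 4: Exact two-sided p-value (enumerate n! = 3628800 permutations of y under H0): p = 0.727490.
Step 5: alpha = 0.05. fail to reject H0.

tau_b = -0.1111 (C=20, D=25), p = 0.727490, fail to reject H0.


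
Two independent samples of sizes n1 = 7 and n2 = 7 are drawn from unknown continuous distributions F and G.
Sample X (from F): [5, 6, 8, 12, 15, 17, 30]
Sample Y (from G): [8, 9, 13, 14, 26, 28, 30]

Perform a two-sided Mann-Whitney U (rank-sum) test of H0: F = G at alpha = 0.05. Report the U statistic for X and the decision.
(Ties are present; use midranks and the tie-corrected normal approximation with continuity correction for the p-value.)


Step 1: Combine and sort all 14 observations; assign midranks.
sorted (value, group): (5,X), (6,X), (8,X), (8,Y), (9,Y), (12,X), (13,Y), (14,Y), (15,X), (17,X), (26,Y), (28,Y), (30,X), (30,Y)
ranks: 5->1, 6->2, 8->3.5, 8->3.5, 9->5, 12->6, 13->7, 14->8, 15->9, 17->10, 26->11, 28->12, 30->13.5, 30->13.5
Step 2: Rank sum for X: R1 = 1 + 2 + 3.5 + 6 + 9 + 10 + 13.5 = 45.
Step 3: U_X = R1 - n1(n1+1)/2 = 45 - 7*8/2 = 45 - 28 = 17.
       U_Y = n1*n2 - U_X = 49 - 17 = 32.
Step 4: Ties are present, so use the tie-corrected normal approximation (with continuity correction) for the p-value.
Step 5: p-value = 0.370039; compare to alpha = 0.05. fail to reject H0.

U_X = 17, p = 0.370039, fail to reject H0 at alpha = 0.05.


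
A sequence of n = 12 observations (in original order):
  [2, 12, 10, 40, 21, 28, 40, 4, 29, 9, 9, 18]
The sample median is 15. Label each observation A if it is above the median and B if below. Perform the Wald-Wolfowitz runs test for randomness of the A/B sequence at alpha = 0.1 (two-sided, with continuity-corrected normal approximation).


Step 1: Compute median = 15; label A = above, B = below.
Labels in order: BBBAAAABABBA  (n_A = 6, n_B = 6)
Step 2: Count runs R = 6.
Step 3: Under H0 (random ordering), E[R] = 2*n_A*n_B/(n_A+n_B) + 1 = 2*6*6/12 + 1 = 7.0000.
        Var[R] = 2*n_A*n_B*(2*n_A*n_B - n_A - n_B) / ((n_A+n_B)^2 * (n_A+n_B-1)) = 4320/1584 = 2.7273.
        SD[R] = 1.6514.
Step 4: Continuity-corrected z = (R + 0.5 - E[R]) / SD[R] = (6 + 0.5 - 7.0000) / 1.6514 = -0.3028.
Step 5: Two-sided p-value via normal approximation = 2*(1 - Phi(|z|)) = 0.762069.
Step 6: alpha = 0.1. fail to reject H0.

R = 6, z = -0.3028, p = 0.762069, fail to reject H0.


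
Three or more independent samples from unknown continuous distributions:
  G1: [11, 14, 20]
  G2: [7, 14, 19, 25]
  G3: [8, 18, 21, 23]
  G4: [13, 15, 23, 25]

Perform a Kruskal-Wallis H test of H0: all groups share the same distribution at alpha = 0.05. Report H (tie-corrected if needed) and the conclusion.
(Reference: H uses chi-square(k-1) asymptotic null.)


Step 1: Combine all N = 15 observations and assign midranks.
sorted (value, group, rank): (7,G2,1), (8,G3,2), (11,G1,3), (13,G4,4), (14,G1,5.5), (14,G2,5.5), (15,G4,7), (18,G3,8), (19,G2,9), (20,G1,10), (21,G3,11), (23,G3,12.5), (23,G4,12.5), (25,G2,14.5), (25,G4,14.5)
Step 2: Sum ranks within each group.
R_1 = 18.5 (n_1 = 3)
R_2 = 30 (n_2 = 4)
R_3 = 33.5 (n_3 = 4)
R_4 = 38 (n_4 = 4)
Step 3: H = 12/(N(N+1)) * sum(R_i^2/n_i) - 3(N+1)
     = 12/(15*16) * (18.5^2/3 + 30^2/4 + 33.5^2/4 + 38^2/4) - 3*16
     = 0.050000 * 980.646 - 48
     = 1.032292.
Step 4: Ties present; correction factor C = 1 - 18/(15^3 - 15) = 0.994643. Corrected H = 1.032292 / 0.994643 = 1.037852.
Step 5: Under H0, H ~ chi^2(3); p-value = 0.792094.
Step 6: alpha = 0.05. fail to reject H0.

H = 1.0379, df = 3, p = 0.792094, fail to reject H0.


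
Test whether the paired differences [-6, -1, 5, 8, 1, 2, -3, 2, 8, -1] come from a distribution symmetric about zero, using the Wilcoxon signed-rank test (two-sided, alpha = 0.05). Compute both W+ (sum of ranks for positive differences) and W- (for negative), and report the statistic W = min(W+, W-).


Step 1: Drop any zero differences (none here) and take |d_i|.
|d| = [6, 1, 5, 8, 1, 2, 3, 2, 8, 1]
Step 2: Midrank |d_i| (ties get averaged ranks).
ranks: |6|->8, |1|->2, |5|->7, |8|->9.5, |1|->2, |2|->4.5, |3|->6, |2|->4.5, |8|->9.5, |1|->2
Step 3: Attach original signs; sum ranks with positive sign and with negative sign.
W+ = 7 + 9.5 + 2 + 4.5 + 4.5 + 9.5 = 37
W- = 8 + 2 + 6 + 2 = 18
(Check: W+ + W- = 55 should equal n(n+1)/2 = 55.)
Step 4: Test statistic W = min(W+, W-) = 18.
Step 5: Ties in |d|, so use the tie-corrected normal approximation.
        E[W] = n(n+1)/4 = 10*11/4 = 27.5.
        Tie groups: |d|=1 (t=3), |d|=2 (t=2), |d|=8 (t=2); sum(t^3 - t) = 36.
        Var[W] = n(n+1)(2n+1)/24 - sum(t^3-t)/48 = 2310/24 - 36/48 = 95.5.
        z = (W - E[W]) / sqrt(Var[W]) = (18 - 27.5) / 9.7724 = -0.9721.
        Two-sided p = 2*Phi(z) = 0.330989.
Step 6: alpha = 0.05. fail to reject H0.

W+ = 37, W- = 18, W = min = 18, p = 0.330989, fail to reject H0.


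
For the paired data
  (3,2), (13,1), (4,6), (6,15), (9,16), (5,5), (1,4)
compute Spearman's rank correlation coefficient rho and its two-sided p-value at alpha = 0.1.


Step 1: Rank x and y separately (midranks; no ties here).
rank(x): 3->2, 13->7, 4->3, 6->5, 9->6, 5->4, 1->1
rank(y): 2->2, 1->1, 6->5, 15->6, 16->7, 5->4, 4->3
Step 2: d_i = R_x(i) - R_y(i); compute d_i^2.
  (2-2)^2=0, (7-1)^2=36, (3-5)^2=4, (5-6)^2=1, (6-7)^2=1, (4-4)^2=0, (1-3)^2=4
sum(d^2) = 46.
Step 3: rho = 1 - 6*46 / (7*(7^2 - 1)) = 1 - 276/336 = 0.178571.
Step 4: Under H0, t = rho * sqrt((n-2)/(1-rho^2)) = 0.4058 ~ t(5).
Step 5: Two-sided p-value from the t-distribution with 5 df = 0.701658.
Step 6: alpha = 0.1. fail to reject H0.

rho = 0.1786, p = 0.701658, fail to reject H0 at alpha = 0.1.


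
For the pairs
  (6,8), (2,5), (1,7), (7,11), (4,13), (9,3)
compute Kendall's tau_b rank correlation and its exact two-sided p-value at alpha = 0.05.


Step 1: Enumerate the 15 unordered pairs (i,j) with i<j and classify each by sign(x_j-x_i) * sign(y_j-y_i).
  (1,2):dx=-4,dy=-3->C; (1,3):dx=-5,dy=-1->C; (1,4):dx=+1,dy=+3->C; (1,5):dx=-2,dy=+5->D
  (1,6):dx=+3,dy=-5->D; (2,3):dx=-1,dy=+2->D; (2,4):dx=+5,dy=+6->C; (2,5):dx=+2,dy=+8->C
  (2,6):dx=+7,dy=-2->D; (3,4):dx=+6,dy=+4->C; (3,5):dx=+3,dy=+6->C; (3,6):dx=+8,dy=-4->D
  (4,5):dx=-3,dy=+2->D; (4,6):dx=+2,dy=-8->D; (5,6):dx=+5,dy=-10->D
Step 2: C = 7, D = 8, total pairs = 15.
Step 3: tau = (C - D)/(n(n-1)/2) = (7 - 8)/15 = -0.066667.
Step 4: Exact two-sided p-value (enumerate n! = 720 permutations of y under H0): p = 1.000000.
Step 5: alpha = 0.05. fail to reject H0.

tau_b = -0.0667 (C=7, D=8), p = 1.000000, fail to reject H0.


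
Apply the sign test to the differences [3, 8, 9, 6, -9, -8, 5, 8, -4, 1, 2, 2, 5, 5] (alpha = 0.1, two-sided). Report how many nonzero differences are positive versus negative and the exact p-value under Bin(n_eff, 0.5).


Step 1: Discard zero differences. Original n = 14; n_eff = number of nonzero differences = 14.
Nonzero differences (with sign): +3, +8, +9, +6, -9, -8, +5, +8, -4, +1, +2, +2, +5, +5
Step 2: Count signs: positive = 11, negative = 3.
Step 3: Under H0: P(positive) = 0.5, so the number of positives S ~ Bin(14, 0.5).
Step 4: Two-sided exact p-value = sum of Bin(14,0.5) probabilities at or below the observed probability = 0.057373.
Step 5: alpha = 0.1. reject H0.

n_eff = 14, pos = 11, neg = 3, p = 0.057373, reject H0.
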